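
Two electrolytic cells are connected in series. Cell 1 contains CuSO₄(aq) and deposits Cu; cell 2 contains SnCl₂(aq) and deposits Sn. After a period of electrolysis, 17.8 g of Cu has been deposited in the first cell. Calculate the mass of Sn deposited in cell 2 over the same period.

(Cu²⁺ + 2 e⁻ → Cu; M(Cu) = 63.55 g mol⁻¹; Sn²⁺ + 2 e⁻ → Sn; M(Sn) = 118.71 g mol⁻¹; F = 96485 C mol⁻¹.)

n(Cu) = 17.8 / 63.55 = 0.2801 mol.
Since Cu²⁺ + 2 e⁻ → Cu, n(e⁻) passed = 2 × 0.2801 = 0.5602 mol.
Cells in series carry the same charge, so the same 0.5602 mol of electrons passes through cell 2.
Sn²⁺ + 2 e⁻ → Sn, so n(Sn) = 0.5602 / 2 = 0.2801 mol.
m(Sn) = 0.2801 × 118.71 = 33.3 g.

33.3 g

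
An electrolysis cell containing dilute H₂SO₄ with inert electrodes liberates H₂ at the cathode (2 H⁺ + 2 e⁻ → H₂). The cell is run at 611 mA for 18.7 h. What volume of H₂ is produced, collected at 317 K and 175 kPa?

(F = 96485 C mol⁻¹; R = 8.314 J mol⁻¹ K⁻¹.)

Q = I·t = 0.6110 A × 67320 s = 41130 C.
n(e⁻) = Q/F = 41130 / 96485 = 0.4263 mol.
2 electrons are transferred per H₂ molecule, so n(H₂) = 0.4263 / 2 = 0.2132 mol.
V = nRT/P = (0.2132 × 8.314 × 317) / (175 × 10³ Pa) = 0.00321 m³ = 3.21 L.

3.21 L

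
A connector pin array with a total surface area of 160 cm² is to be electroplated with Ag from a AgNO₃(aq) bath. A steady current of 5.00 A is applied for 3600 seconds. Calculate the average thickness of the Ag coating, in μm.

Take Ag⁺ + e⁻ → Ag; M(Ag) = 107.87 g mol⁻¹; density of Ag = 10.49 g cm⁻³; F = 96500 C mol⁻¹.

Q = I·t = 5.000 × 3600.0 = 18000 C; n(e⁻) = 0.1865 mol.
n(Ag) = n(e⁻)/1 = 0.1865 mol, so m = 0.1865 × 107.87 = 20.12 g.
Volume = m/ρ = 20.12 / 10.49 = 1.918 cm³.
Thickness = V/A = 1.918 / 160 = 0.0120 cm = 120 μm.

120 μm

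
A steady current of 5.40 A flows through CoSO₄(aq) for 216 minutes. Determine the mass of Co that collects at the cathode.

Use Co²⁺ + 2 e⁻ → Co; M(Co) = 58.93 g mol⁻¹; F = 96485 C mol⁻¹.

Q = I·t = 5.400 A × 12960 s = 69980 C.
n(e⁻) = Q/F = 69980 / 96485 = 0.7253 mol.
Co²⁺ + 2 e⁻ → Co, so n(Co) = n(e⁻)/2 = 0.3627 mol.
m = n·M = 0.3627 × 58.93 = 21.4 g.

21.4 g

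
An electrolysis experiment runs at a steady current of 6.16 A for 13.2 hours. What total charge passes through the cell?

Q = I·t = 6.160 A × 47520 s = 2.93 × 10⁵ C.

2.93 × 10⁵ C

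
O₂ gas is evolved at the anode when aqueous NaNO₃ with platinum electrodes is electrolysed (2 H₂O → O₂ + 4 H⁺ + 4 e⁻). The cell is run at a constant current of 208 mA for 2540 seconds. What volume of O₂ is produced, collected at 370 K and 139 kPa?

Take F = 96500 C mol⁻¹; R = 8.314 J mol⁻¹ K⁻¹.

0.0303 L

Q = I·t = 0.2080 A × 2540.0 s = 528.3 C.
n(e⁻) = Q/F = 528.3 / 96500 = 0.005475 mol.
4 electrons are transferred per O₂ molecule, so n(O₂) = 0.005475 / 4 = 0.001369 mol.
V = nRT/P = (0.001369 × 8.314 × 370) / (139 × 10³ Pa) = 3.03 × 10⁻⁵ m³ = 0.0303 L.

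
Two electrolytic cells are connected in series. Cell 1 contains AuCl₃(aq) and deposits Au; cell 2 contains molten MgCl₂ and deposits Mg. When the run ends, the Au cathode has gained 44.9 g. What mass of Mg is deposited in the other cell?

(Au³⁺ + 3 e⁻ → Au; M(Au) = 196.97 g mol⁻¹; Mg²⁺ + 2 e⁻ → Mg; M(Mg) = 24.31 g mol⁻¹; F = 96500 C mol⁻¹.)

n(Au) = 44.9 / 196.97 = 0.2280 mol.
Since Au³⁺ + 3 e⁻ → Au, n(e⁻) passed = 3 × 0.2280 = 0.6839 mol.
Cells in series carry the same charge, so the same 0.6839 mol of electrons passes through cell 2.
Mg²⁺ + 2 e⁻ → Mg, so n(Mg) = 0.6839 / 2 = 0.3419 mol.
m(Mg) = 0.3419 × 24.31 = 8.31 g.

8.31 g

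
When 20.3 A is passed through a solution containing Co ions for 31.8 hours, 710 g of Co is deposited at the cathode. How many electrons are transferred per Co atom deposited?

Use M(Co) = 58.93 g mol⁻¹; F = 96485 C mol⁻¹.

Q = I·t = 20.30 A × 114480 s = 2324000 C, so n(e⁻) = 2324000/96485 = 24.09 mol.
n(Co) deposited = 710 / 58.93 = 12.05 mol.
Electrons per atom = n(e⁻)/n(Co) = 24.09 / 12.05 = 2.00 ≈ 2, so the ion is Co²⁺.

2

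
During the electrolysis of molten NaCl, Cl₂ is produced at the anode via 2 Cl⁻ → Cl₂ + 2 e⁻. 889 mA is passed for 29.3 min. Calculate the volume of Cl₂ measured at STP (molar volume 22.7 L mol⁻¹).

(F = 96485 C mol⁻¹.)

Q = I·t = 0.8890 A × 1758.0 s = 1563 C.
n(e⁻) = Q/F = 1563 / 96485 = 0.01620 mol.
2 electrons are transferred per Cl₂ molecule, so n(Cl₂) = 0.01620 / 2 = 0.008099 mol.
V = n × V_m = 0.008099 × 22.7 = 0.184 L.

0.184 L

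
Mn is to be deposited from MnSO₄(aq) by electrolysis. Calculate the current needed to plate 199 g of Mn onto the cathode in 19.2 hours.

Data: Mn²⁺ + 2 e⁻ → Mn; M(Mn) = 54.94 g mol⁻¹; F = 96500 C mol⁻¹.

10.1 A

n(Mn) = 199 / 54.94 = 3.622 mol.
n(e⁻) = 2 × 3.622 = 7.244 mol.
Q = n(e⁻)·F = 7.244 × 96500 = 699100 C.
I = Q/t = 699100 / 69120 s = 10.1 A.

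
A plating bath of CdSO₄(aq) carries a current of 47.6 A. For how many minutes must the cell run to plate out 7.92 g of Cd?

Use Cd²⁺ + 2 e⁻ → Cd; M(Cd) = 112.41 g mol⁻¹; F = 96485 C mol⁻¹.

n(Cd) = m/M = 7.92 / 112.41 = 0.07046 mol.
Each Cd atom requires 2 electrons, so n(e⁻) = 2 × 0.07046 = 0.1409 mol.
Q = n(e⁻)·F = 0.1409 × 96485 = 13600 C.
t = Q/I = 13600 / 47.60 A = 285.6 s = 4.76 min.

4.76 min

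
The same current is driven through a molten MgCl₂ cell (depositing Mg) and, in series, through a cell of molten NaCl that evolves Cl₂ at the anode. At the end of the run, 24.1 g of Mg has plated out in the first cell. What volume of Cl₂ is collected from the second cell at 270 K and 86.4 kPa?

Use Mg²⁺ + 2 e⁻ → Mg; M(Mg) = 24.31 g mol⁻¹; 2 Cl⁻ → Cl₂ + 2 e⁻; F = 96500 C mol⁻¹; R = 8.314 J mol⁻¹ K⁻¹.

n(Mg) = 24.1 / 24.31 = 0.9914 mol, so n(e⁻) = 2 × 0.9914 = 1.983 mol.
The cells are in series, so the same 1.983 mol of electrons passes through the second cell.
2 Cl⁻ → Cl₂ + 2 e⁻ — 2 mol e⁻ per mol Cl₂, so n(Cl₂) = 1.983/2 = 0.9914 mol.
V = nRT/P = (0.9914 × 8.314 × 270) / (86.4 × 10³) = 0.0258 m³ = 25.8 L.

25.8 L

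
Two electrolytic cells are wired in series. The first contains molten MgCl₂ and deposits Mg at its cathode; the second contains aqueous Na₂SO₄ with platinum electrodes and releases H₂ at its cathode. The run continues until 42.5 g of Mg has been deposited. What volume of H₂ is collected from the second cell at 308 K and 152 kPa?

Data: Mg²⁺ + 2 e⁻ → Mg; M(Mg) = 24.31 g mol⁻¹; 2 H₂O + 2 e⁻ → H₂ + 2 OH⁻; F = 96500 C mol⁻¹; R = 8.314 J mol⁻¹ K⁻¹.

29.5 L

n(Mg) = 42.5 / 24.31 = 1.748 mol, so n(e⁻) = 2 × 1.748 = 3.497 mol.
The cells are in series, so the same 3.497 mol of electrons passes through the second cell.
2 H₂O + 2 e⁻ → H₂ + 2 OH⁻ — 2 mol e⁻ per mol H₂, so n(H₂) = 3.497/2 = 1.748 mol.
V = nRT/P = (1.748 × 8.314 × 308) / (152 × 10³) = 0.0295 m³ = 29.5 L.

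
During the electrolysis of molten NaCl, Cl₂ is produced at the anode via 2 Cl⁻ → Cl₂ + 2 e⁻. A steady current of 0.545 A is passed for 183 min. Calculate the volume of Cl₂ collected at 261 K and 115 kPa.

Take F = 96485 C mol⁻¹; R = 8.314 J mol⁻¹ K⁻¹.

0.585 L

Q = I·t = 0.5450 A × 10980 s = 5984 C.
n(e⁻) = Q/F = 5984 / 96485 = 0.06202 mol.
2 electrons are transferred per Cl₂ molecule, so n(Cl₂) = 0.06202 / 2 = 0.03101 mol.
V = nRT/P = (0.03101 × 8.314 × 261) / (115 × 10³ Pa) = 5.85 × 10⁻⁴ m³ = 0.585 L.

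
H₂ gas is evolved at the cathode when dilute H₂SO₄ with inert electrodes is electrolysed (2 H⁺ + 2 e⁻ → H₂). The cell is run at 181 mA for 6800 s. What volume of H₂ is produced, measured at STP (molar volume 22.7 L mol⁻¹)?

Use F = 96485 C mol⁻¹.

0.145 L

Q = I·t = 0.1810 A × 6800.0 s = 1231 C.
n(e⁻) = Q/F = 1231 / 96485 = 0.01276 mol.
2 electrons are transferred per H₂ molecule, so n(H₂) = 0.01276 / 2 = 0.006378 mol.
V = n × V_m = 0.006378 × 22.7 = 0.145 L.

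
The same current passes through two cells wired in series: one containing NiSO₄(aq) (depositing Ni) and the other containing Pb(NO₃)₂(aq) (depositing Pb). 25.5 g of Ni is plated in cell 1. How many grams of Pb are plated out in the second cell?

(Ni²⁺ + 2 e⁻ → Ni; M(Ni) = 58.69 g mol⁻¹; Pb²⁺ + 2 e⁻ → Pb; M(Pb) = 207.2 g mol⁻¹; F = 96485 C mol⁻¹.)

n(Ni) = 25.5 / 58.69 = 0.4345 mol.
Since Ni²⁺ + 2 e⁻ → Ni, n(e⁻) passed = 2 × 0.4345 = 0.8690 mol.
Cells in series carry the same charge, so the same 0.8690 mol of electrons passes through cell 2.
Pb²⁺ + 2 e⁻ → Pb, so n(Pb) = 0.8690 / 2 = 0.4345 mol.
m(Pb) = 0.4345 × 207.2 = 90.0 g.

90.0 g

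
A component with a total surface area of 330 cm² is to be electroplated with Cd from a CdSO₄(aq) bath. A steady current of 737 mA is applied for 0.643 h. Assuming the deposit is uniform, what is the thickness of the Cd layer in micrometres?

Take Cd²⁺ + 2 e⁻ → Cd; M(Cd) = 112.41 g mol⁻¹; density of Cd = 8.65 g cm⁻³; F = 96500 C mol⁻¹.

3.48 μm

Q = I·t = 0.7370 × 2314.8 = 1706 C; n(e⁻) = 0.01768 mol.
n(Cd) = n(e⁻)/2 = 0.008839 mol, so m = 0.008839 × 112.41 = 0.9936 g.
Volume = m/ρ = 0.9936 / 8.65 = 0.1149 cm³.
Thickness = V/A = 0.1149 / 330 = 3.48 × 10⁻⁴ cm = 3.48 μm.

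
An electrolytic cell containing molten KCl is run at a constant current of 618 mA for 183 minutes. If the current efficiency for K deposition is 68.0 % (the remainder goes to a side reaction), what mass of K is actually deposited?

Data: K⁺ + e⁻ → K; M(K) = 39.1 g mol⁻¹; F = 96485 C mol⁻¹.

Q = I·t = 0.6180 × 10980 = 6786 C.
n(e⁻) = 6786/96485 = 0.07033 mol; theoretically n(K) = 0.07033/1 = 0.07033 mol, m_theo = 2.750 g.
At 68.0 % efficiency, m_actual = 0.680 × 2.750 = 1.87 g.

1.87 g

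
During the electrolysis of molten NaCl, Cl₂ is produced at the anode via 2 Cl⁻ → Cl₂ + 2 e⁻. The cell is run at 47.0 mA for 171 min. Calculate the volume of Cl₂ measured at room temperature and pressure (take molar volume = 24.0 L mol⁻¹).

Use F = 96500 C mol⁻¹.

Q = I·t = 0.04700 A × 10260 s = 482.2 C.
n(e⁻) = Q/F = 482.2 / 96500 = 0.004997 mol.
2 electrons are transferred per Cl₂ molecule, so n(Cl₂) = 0.004997 / 2 = 0.002499 mol.
V = n × V_m = 0.002499 × 24.0 = 0.0600 L.

0.0600 L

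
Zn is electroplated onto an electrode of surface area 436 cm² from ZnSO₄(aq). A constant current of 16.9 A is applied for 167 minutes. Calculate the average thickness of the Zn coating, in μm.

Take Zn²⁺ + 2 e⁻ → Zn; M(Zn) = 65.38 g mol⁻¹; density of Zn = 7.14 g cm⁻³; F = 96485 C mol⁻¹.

184 μm

Q = I·t = 16.90 × 10020 = 169300 C; n(e⁻) = 1.755 mol.
n(Zn) = n(e⁻)/2 = 0.8775 mol, so m = 0.8775 × 65.38 = 57.37 g.
Volume = m/ρ = 57.37 / 7.14 = 8.035 cm³.
Thickness = V/A = 8.035 / 436 = 0.0184 cm = 184 μm.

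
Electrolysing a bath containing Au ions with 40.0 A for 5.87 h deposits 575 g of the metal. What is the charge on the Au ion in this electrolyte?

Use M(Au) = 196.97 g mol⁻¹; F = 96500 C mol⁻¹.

+3

Q = I·t = 40.00 A × 21132 s = 845300 C, so n(e⁻) = 845300/96500 = 8.759 mol.
n(Au) deposited = 575 / 196.97 = 2.919 mol.
Electrons per atom = n(e⁻)/n(Au) = 8.759 / 2.919 = 3.00 ≈ 3, so the ion is Au³⁺.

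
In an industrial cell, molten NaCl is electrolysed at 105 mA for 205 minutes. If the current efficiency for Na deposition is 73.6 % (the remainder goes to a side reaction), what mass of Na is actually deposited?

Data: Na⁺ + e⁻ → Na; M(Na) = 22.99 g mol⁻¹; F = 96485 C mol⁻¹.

Q = I·t = 0.1050 × 12300 = 1292 C.
n(e⁻) = 1292/96485 = 0.01339 mol; theoretically n(Na) = 0.01339/1 = 0.01339 mol, m_theo = 0.3077 g.
At 73.6 % efficiency, m_actual = 0.736 × 0.3077 = 0.226 g.

0.226 g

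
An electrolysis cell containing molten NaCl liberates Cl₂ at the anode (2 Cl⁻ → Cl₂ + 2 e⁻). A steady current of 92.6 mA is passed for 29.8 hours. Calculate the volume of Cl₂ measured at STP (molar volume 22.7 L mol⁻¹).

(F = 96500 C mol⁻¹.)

Q = I·t = 0.09260 A × 107280 s = 9934 C.
n(e⁻) = Q/F = 9934 / 96500 = 0.1029 mol.
2 electrons are transferred per Cl₂ molecule, so n(Cl₂) = 0.1029 / 2 = 0.05147 mol.
V = n × V_m = 0.05147 × 22.7 = 1.17 L.

1.17 L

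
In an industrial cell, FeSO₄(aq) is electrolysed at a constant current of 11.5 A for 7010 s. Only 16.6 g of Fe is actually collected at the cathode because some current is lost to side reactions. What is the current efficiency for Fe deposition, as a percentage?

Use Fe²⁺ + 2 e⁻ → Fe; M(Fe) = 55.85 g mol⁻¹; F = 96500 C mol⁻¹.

71.2 %

Q = I·t = 11.50 × 7010.0 = 80620 C; n(e⁻) = 80620/96500 = 0.8354 mol.
Theoretical n(Fe) = n(e⁻)/2 = 0.4177 mol, i.e. m_theo = 0.4177 × 55.85 = 23.33 g.
Efficiency = m_actual / m_theo = 16.6 / 23.33 = 71.2 %.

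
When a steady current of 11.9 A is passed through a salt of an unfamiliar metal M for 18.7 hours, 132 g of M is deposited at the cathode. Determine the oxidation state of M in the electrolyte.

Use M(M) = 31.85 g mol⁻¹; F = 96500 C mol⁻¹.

+2

Q = I·t = 11.90 A × 67320 s = 801100 C, so n(e⁻) = 801100/96500 = 8.302 mol.
n(M) deposited = 132 / 31.85 = 4.144 mol.
Electrons per atom = n(e⁻)/n(M) = 8.302 / 4.144 = 2.00 ≈ 2, so the ion is M²⁺.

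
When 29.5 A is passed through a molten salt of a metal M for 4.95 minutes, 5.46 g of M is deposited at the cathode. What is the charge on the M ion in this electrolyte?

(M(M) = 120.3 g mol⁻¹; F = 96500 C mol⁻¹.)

Q = I·t = 29.50 A × 297.00 s = 8762 C, so n(e⁻) = 8762/96500 = 0.09079 mol.
n(M) deposited = 5.46 / 120.3 = 0.04539 mol.
Electrons per atom = n(e⁻)/n(M) = 0.09079 / 0.04539 = 2.00 ≈ 2, so the ion is M²⁺.

+2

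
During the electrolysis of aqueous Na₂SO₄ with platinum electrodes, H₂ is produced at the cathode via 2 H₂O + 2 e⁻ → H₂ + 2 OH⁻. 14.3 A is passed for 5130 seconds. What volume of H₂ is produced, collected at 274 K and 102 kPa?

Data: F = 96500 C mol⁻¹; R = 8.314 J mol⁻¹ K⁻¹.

Q = I·t = 14.30 A × 5130.0 s = 73360 C.
n(e⁻) = Q/F = 73360 / 96500 = 0.7602 mol.
2 electrons are transferred per H₂ molecule, so n(H₂) = 0.7602 / 2 = 0.3801 mol.
V = nRT/P = (0.3801 × 8.314 × 274) / (102 × 10³ Pa) = 0.00849 m³ = 8.49 L.

8.49 L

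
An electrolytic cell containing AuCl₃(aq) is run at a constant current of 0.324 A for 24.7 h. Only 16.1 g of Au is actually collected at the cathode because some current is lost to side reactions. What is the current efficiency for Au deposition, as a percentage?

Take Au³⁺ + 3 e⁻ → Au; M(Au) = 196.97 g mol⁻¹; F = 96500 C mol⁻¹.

Q = I·t = 0.3240 × 88920 = 28810 C; n(e⁻) = 28810/96500 = 0.2986 mol.
Theoretical n(Au) = n(e⁻)/3 = 0.09952 mol, i.e. m_theo = 0.09952 × 196.97 = 19.60 g.
Efficiency = m_actual / m_theo = 16.1 / 19.60 = 82.1 %.

82.1 %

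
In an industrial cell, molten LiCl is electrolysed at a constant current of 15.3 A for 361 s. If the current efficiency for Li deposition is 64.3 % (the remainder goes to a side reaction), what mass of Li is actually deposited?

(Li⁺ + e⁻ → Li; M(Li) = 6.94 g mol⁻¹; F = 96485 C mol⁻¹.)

0.255 g

Q = I·t = 15.30 × 361.00 = 5523 C.
n(e⁻) = 5523/96485 = 0.05725 mol; theoretically n(Li) = 0.05725/1 = 0.05725 mol, m_theo = 0.3973 g.
At 64.3 % efficiency, m_actual = 0.643 × 0.3973 = 0.255 g.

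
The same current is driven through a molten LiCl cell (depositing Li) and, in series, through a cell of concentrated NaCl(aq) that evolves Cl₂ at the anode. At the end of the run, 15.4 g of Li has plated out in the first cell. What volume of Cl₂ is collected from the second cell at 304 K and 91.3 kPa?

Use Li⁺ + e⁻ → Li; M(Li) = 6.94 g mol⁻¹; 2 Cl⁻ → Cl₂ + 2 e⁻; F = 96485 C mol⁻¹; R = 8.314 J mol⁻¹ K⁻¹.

n(Li) = 15.4 / 6.94 = 2.219 mol, so n(e⁻) = 1 × 2.219 = 2.219 mol.
The cells are in series, so the same 2.219 mol of electrons passes through the second cell.
2 Cl⁻ → Cl₂ + 2 e⁻ — 2 mol e⁻ per mol Cl₂, so n(Cl₂) = 2.219/2 = 1.110 mol.
V = nRT/P = (1.110 × 8.314 × 304) / (91.3 × 10³) = 0.0307 m³ = 30.7 L.

30.7 L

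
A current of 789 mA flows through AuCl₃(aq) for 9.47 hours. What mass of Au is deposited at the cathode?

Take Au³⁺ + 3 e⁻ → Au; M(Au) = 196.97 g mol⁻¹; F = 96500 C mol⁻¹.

18.3 g

Q = I·t = 0.7890 A × 34092 s = 26900 C.
n(e⁻) = Q/F = 26900 / 96500 = 0.2787 mol.
Au³⁺ + 3 e⁻ → Au, so n(Au) = n(e⁻)/3 = 0.09291 mol.
m = n·M = 0.09291 × 196.97 = 18.3 g.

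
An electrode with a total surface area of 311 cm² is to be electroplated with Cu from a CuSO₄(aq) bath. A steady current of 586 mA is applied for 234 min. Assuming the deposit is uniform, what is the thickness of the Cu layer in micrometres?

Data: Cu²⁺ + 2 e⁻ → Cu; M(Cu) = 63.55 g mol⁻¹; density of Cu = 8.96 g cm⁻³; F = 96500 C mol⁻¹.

9.72 μm

Q = I·t = 0.5860 × 14040 = 8227 C; n(e⁻) = 0.08526 mol.
n(Cu) = n(e⁻)/2 = 0.04263 mol, so m = 0.04263 × 63.55 = 2.709 g.
Volume = m/ρ = 2.709 / 8.96 = 0.3024 cm³.
Thickness = V/A = 0.3024 / 311 = 9.72 × 10⁻⁴ cm = 9.72 μm.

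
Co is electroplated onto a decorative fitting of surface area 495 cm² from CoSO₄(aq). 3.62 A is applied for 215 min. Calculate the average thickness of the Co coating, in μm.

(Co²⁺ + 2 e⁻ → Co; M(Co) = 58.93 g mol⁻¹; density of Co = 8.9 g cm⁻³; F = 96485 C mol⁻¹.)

32.4 μm

Q = I·t = 3.620 × 12900 = 46700 C; n(e⁻) = 0.4840 mol.
n(Co) = n(e⁻)/2 = 0.2420 mol, so m = 0.2420 × 58.93 = 14.26 g.
Volume = m/ρ = 14.26 / 8.9 = 1.602 cm³.
Thickness = V/A = 1.602 / 495 = 0.00324 cm = 32.4 μm.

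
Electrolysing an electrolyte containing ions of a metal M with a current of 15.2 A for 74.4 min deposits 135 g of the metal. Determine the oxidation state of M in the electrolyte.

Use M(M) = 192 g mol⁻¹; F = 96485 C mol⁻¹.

Q = I·t = 15.20 A × 4464.0 s = 67850 C, so n(e⁻) = 67850/96485 = 0.7032 mol.
n(M) deposited = 135 / 192 = 0.7031 mol.
Electrons per atom = n(e⁻)/n(M) = 0.7032 / 0.7031 = 1.00 ≈ 1, so the ion is M⁺.

+1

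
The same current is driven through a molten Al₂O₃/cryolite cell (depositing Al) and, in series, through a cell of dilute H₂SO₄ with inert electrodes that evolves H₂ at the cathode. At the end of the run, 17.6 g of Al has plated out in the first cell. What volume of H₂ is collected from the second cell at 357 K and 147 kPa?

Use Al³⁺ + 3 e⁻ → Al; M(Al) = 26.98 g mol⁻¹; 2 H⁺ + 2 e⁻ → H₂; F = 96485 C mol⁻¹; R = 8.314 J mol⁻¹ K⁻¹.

n(Al) = 17.6 / 26.98 = 0.6523 mol, so n(e⁻) = 3 × 0.6523 = 1.957 mol.
The cells are in series, so the same 1.957 mol of electrons passes through the second cell.
2 H⁺ + 2 e⁻ → H₂ — 2 mol e⁻ per mol H₂, so n(H₂) = 1.957/2 = 0.9785 mol.
V = nRT/P = (0.9785 × 8.314 × 357) / (147 × 10³) = 0.0198 m³ = 19.8 L.

19.8 L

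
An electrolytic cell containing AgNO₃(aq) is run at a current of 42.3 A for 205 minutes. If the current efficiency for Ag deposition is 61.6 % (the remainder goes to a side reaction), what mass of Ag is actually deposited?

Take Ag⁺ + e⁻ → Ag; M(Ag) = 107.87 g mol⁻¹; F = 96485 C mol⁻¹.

Q = I·t = 42.30 × 12300 = 520300 C.
n(e⁻) = 520300/96485 = 5.392 mol; theoretically n(Ag) = 5.392/1 = 5.392 mol, m_theo = 581.7 g.
At 61.6 % efficiency, m_actual = 0.616 × 581.7 = 358 g.

358 g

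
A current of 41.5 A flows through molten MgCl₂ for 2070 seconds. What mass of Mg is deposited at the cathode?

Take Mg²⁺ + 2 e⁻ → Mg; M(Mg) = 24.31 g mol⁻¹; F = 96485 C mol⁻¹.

Q = I·t = 41.50 A × 2070.0 s = 85900 C.
n(e⁻) = Q/F = 85900 / 96485 = 0.8903 mol.
Mg²⁺ + 2 e⁻ → Mg, so n(Mg) = n(e⁻)/2 = 0.4452 mol.
m = n·M = 0.4452 × 24.31 = 10.8 g.

10.8 g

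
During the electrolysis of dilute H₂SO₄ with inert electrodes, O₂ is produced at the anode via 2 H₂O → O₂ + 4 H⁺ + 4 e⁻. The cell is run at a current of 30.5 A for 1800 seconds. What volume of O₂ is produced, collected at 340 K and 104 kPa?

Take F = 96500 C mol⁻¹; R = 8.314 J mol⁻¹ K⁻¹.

3.87 L

Q = I·t = 30.50 A × 1800.0 s = 54900 C.
n(e⁻) = Q/F = 54900 / 96500 = 0.5689 mol.
4 electrons are transferred per O₂ molecule, so n(O₂) = 0.5689 / 4 = 0.1422 mol.
V = nRT/P = (0.1422 × 8.314 × 340) / (104 × 10³ Pa) = 0.00387 m³ = 3.87 L.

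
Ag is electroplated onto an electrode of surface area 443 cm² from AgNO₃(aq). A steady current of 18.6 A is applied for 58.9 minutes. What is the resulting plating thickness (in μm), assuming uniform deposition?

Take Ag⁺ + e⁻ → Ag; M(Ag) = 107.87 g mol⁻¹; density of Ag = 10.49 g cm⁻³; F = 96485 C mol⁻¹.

Q = I·t = 18.60 × 3534.0 = 65730 C; n(e⁻) = 0.6813 mol.
n(Ag) = n(e⁻)/1 = 0.6813 mol, so m = 0.6813 × 107.87 = 73.49 g.
Volume = m/ρ = 73.49 / 10.49 = 7.006 cm³.
Thickness = V/A = 7.006 / 443 = 0.0158 cm = 158 μm.

158 μm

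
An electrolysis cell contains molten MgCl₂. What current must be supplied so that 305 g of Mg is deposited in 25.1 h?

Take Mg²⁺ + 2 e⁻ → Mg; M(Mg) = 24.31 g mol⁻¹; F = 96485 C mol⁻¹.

26.8 A

n(Mg) = 305 / 24.31 = 12.55 mol.
n(e⁻) = 2 × 12.55 = 25.09 mol.
Q = n(e⁻)·F = 25.09 × 96485 = 2421000 C.
I = Q/t = 2421000 / 90360 s = 26.8 A.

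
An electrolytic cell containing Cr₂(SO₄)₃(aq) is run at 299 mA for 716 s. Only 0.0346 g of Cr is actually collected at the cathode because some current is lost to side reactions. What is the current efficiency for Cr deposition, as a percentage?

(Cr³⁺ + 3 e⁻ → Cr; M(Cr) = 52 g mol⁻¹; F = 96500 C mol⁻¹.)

90.0 %

Q = I·t = 0.2990 × 716.00 = 214.1 C; n(e⁻) = 214.1/96500 = 0.002218 mol.
Theoretical n(Cr) = n(e⁻)/3 = 0.0007395 mol, i.e. m_theo = 0.0007395 × 52 = 0.03845 g.
Efficiency = m_actual / m_theo = 0.0346 / 0.03845 = 90.0 %.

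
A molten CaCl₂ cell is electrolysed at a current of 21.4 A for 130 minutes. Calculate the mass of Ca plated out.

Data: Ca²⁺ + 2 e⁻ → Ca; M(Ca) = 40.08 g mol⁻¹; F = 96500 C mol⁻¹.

34.7 g

Q = I·t = 21.40 A × 7800.0 s = 166900 C.
n(e⁻) = Q/F = 166900 / 96500 = 1.730 mol.
Ca²⁺ + 2 e⁻ → Ca, so n(Ca) = n(e⁻)/2 = 0.8649 mol.
m = n·M = 0.8649 × 40.08 = 34.7 g.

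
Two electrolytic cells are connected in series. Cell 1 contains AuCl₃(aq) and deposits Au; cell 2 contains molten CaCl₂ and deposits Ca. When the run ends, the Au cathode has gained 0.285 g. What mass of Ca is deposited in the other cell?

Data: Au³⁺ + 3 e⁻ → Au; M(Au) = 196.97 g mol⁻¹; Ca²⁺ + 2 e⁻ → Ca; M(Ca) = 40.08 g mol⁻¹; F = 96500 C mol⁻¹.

0.0870 g

n(Au) = 0.285 / 196.97 = 0.001447 mol.
Since Au³⁺ + 3 e⁻ → Au, n(e⁻) passed = 3 × 0.001447 = 0.004341 mol.
Cells in series carry the same charge, so the same 0.004341 mol of electrons passes through cell 2.
Ca²⁺ + 2 e⁻ → Ca, so n(Ca) = 0.004341 / 2 = 0.002170 mol.
m(Ca) = 0.002170 × 40.08 = 0.0870 g.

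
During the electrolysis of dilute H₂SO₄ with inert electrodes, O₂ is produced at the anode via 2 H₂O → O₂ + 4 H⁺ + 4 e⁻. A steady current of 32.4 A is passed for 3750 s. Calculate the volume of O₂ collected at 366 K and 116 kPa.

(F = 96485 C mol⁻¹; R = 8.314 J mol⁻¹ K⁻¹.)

8.26 L

Q = I·t = 32.40 A × 3750.0 s = 121500 C.
n(e⁻) = Q/F = 121500 / 96485 = 1.259 mol.
4 electrons are transferred per O₂ molecule, so n(O₂) = 1.259 / 4 = 0.3148 mol.
V = nRT/P = (0.3148 × 8.314 × 366) / (116 × 10³ Pa) = 0.00826 m³ = 8.26 L.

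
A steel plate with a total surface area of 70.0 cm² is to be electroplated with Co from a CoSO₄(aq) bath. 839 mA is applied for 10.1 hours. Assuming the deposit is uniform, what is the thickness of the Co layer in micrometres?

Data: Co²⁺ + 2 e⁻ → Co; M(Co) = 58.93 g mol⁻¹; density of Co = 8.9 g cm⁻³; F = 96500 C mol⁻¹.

Q = I·t = 0.8390 × 36360 = 30510 C; n(e⁻) = 0.3161 mol.
n(Co) = n(e⁻)/2 = 0.1581 mol, so m = 0.1581 × 58.93 = 9.315 g.
Volume = m/ρ = 9.315 / 8.9 = 1.047 cm³.
Thickness = V/A = 1.047 / 70.0 = 0.0150 cm = 150 μm.

150 μm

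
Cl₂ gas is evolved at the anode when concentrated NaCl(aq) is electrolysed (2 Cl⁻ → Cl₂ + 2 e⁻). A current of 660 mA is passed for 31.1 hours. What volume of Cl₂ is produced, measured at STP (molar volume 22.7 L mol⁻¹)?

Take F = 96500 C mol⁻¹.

8.69 L

Q = I·t = 0.6600 A × 111960 s = 73890 C.
n(e⁻) = Q/F = 73890 / 96500 = 0.7657 mol.
2 electrons are transferred per Cl₂ molecule, so n(Cl₂) = 0.7657 / 2 = 0.3829 mol.
V = n × V_m = 0.3829 × 22.7 = 8.69 L.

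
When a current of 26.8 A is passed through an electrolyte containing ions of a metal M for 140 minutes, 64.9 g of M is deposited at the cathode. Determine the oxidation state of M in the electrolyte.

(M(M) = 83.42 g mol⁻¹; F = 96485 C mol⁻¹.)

+3

Q = I·t = 26.80 A × 8400.0 s = 225100 C, so n(e⁻) = 225100/96485 = 2.333 mol.
n(M) deposited = 64.9 / 83.42 = 0.7780 mol.
Electrons per atom = n(e⁻)/n(M) = 2.333 / 0.7780 = 3.00 ≈ 3, so the ion is M³⁺.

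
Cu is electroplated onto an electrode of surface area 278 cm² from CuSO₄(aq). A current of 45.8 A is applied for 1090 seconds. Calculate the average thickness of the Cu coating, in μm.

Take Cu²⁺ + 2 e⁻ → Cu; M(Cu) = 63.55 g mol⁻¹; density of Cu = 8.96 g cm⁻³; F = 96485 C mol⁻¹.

66.0 μm

Q = I·t = 45.80 × 1090.0 = 49920 C; n(e⁻) = 0.5174 mol.
n(Cu) = n(e⁻)/2 = 0.2587 mol, so m = 0.2587 × 63.55 = 16.44 g.
Volume = m/ρ = 16.44 / 8.96 = 1.835 cm³.
Thickness = V/A = 1.835 / 278 = 0.00660 cm = 66.0 μm.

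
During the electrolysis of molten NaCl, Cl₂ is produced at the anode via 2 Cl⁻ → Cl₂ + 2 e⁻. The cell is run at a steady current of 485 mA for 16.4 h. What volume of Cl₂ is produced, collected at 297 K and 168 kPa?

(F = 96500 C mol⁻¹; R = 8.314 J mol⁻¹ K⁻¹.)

Q = I·t = 0.4850 A × 59040 s = 28630 C.
n(e⁻) = Q/F = 28630 / 96500 = 0.2967 mol.
2 electrons are transferred per Cl₂ molecule, so n(Cl₂) = 0.2967 / 2 = 0.1484 mol.
V = nRT/P = (0.1484 × 8.314 × 297) / (168 × 10³ Pa) = 0.00218 m³ = 2.18 L.

2.18 L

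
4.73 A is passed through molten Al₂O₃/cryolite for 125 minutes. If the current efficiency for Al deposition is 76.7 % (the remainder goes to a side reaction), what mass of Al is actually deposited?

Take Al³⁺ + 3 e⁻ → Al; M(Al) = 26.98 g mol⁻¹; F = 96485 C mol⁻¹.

Q = I·t = 4.730 × 7500.0 = 35480 C.
n(e⁻) = 35480/96485 = 0.3677 mol; theoretically n(Al) = 0.3677/3 = 0.1226 mol, m_theo = 3.307 g.
At 76.7 % efficiency, m_actual = 0.767 × 3.307 = 2.54 g.

2.54 g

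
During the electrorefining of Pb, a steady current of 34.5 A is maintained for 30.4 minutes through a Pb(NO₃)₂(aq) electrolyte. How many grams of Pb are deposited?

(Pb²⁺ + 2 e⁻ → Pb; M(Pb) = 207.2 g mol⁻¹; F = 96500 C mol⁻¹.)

Q = I·t = 34.50 A × 1824.0 s = 62930 C.
n(e⁻) = Q/F = 62930 / 96500 = 0.6521 mol.
Pb²⁺ + 2 e⁻ → Pb, so n(Pb) = n(e⁻)/2 = 0.3261 mol.
m = n·M = 0.3261 × 207.2 = 67.6 g.

67.6 g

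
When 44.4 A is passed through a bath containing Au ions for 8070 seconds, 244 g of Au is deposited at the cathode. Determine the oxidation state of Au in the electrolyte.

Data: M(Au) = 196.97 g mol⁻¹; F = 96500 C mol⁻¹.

+3

Q = I·t = 44.40 A × 8070.0 s = 358300 C, so n(e⁻) = 358300/96500 = 3.713 mol.
n(Au) deposited = 244 / 196.97 = 1.239 mol.
Electrons per atom = n(e⁻)/n(Au) = 3.713 / 1.239 = 3.00 ≈ 3, so the ion is Au³⁺.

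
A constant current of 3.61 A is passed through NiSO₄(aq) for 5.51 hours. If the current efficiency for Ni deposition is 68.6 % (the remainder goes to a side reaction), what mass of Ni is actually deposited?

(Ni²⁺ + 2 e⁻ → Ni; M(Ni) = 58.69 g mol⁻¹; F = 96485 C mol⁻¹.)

Q = I·t = 3.610 × 19836 = 71610 C.
n(e⁻) = 71610/96485 = 0.7422 mol; theoretically n(Ni) = 0.7422/2 = 0.3711 mol, m_theo = 21.78 g.
At 68.6 % efficiency, m_actual = 0.686 × 21.78 = 14.9 g.

14.9 g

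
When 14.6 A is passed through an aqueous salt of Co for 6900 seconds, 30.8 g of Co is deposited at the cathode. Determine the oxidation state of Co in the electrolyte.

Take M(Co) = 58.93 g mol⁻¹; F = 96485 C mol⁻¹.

+2

Q = I·t = 14.60 A × 6900.0 s = 100700 C, so n(e⁻) = 100700/96485 = 1.044 mol.
n(Co) deposited = 30.8 / 58.93 = 0.5227 mol.
Electrons per atom = n(e⁻)/n(Co) = 1.044 / 0.5227 = 2.00 ≈ 2, so the ion is Co²⁺.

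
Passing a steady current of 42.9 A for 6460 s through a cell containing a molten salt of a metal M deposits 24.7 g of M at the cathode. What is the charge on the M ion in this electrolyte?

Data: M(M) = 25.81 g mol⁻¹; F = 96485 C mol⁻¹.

+3

Q = I·t = 42.90 A × 6460.0 s = 277100 C, so n(e⁻) = 277100/96485 = 2.872 mol.
n(M) deposited = 24.7 / 25.81 = 0.9570 mol.
Electrons per atom = n(e⁻)/n(M) = 2.872 / 0.9570 = 3.00 ≈ 3, so the ion is M³⁺.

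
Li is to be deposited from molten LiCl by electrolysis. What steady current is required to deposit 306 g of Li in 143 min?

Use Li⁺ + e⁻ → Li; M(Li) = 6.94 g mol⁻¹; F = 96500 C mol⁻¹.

n(Li) = 306 / 6.94 = 44.09 mol.
n(e⁻) = 1 × 44.09 = 44.09 mol.
Q = n(e⁻)·F = 44.09 × 96500 = 4255000 C.
I = Q/t = 4255000 / 8580.0 s = 496 A.

496 A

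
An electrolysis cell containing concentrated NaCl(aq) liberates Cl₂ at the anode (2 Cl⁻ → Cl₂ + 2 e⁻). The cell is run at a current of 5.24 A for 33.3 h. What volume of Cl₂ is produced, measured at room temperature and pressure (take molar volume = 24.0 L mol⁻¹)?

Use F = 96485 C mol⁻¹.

78.1 L

Q = I·t = 5.240 A × 119880 s = 628200 C.
n(e⁻) = Q/F = 628200 / 96485 = 6.511 mol.
2 electrons are transferred per Cl₂ molecule, so n(Cl₂) = 6.511 / 2 = 3.255 mol.
V = n × V_m = 3.255 × 24.0 = 78.1 L.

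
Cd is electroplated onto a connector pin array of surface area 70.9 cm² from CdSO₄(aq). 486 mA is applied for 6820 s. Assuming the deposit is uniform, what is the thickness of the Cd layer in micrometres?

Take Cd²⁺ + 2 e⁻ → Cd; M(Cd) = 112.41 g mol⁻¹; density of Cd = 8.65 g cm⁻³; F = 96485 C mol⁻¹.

31.5 μm

Q = I·t = 0.4860 × 6820.0 = 3315 C; n(e⁻) = 0.03435 mol.
n(Cd) = n(e⁻)/2 = 0.01718 mol, so m = 0.01718 × 112.41 = 1.931 g.
Volume = m/ρ = 1.931 / 8.65 = 0.2232 cm³.
Thickness = V/A = 0.2232 / 70.9 = 0.00315 cm = 31.5 μm.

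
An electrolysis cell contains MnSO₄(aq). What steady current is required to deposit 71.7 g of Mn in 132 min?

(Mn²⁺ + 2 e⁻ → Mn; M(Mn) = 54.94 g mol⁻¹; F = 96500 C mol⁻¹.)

31.8 A

n(Mn) = 71.7 / 54.94 = 1.305 mol.
n(e⁻) = 2 × 1.305 = 2.610 mol.
Q = n(e⁻)·F = 2.610 × 96500 = 251900 C.
I = Q/t = 251900 / 7920.0 s = 31.8 A.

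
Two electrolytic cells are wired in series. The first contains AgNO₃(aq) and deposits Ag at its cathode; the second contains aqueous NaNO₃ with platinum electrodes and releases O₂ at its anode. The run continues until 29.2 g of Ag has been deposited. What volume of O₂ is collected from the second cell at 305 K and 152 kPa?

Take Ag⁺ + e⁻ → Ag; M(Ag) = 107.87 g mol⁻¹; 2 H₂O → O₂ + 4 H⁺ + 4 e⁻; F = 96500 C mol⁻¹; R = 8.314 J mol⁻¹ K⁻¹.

1.13 L

n(Ag) = 29.2 / 107.87 = 0.2707 mol, so n(e⁻) = 1 × 0.2707 = 0.2707 mol.
The cells are in series, so the same 0.2707 mol of electrons passes through the second cell.
2 H₂O → O₂ + 4 H⁺ + 4 e⁻ — 4 mol e⁻ per mol O₂, so n(O₂) = 0.2707/4 = 0.06767 mol.
V = nRT/P = (0.06767 × 8.314 × 305) / (152 × 10³) = 0.00113 m³ = 1.13 L.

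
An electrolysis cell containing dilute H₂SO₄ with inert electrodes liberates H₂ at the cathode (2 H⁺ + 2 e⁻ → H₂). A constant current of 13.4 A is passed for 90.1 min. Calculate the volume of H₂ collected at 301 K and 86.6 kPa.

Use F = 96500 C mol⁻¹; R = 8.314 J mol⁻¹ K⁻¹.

Q = I·t = 13.40 A × 5406.0 s = 72440 C.
n(e⁻) = Q/F = 72440 / 96500 = 0.7507 mol.
2 electrons are transferred per H₂ molecule, so n(H₂) = 0.7507 / 2 = 0.3753 mol.
V = nRT/P = (0.3753 × 8.314 × 301) / (86.6 × 10³ Pa) = 0.0108 m³ = 10.8 L.

10.8 L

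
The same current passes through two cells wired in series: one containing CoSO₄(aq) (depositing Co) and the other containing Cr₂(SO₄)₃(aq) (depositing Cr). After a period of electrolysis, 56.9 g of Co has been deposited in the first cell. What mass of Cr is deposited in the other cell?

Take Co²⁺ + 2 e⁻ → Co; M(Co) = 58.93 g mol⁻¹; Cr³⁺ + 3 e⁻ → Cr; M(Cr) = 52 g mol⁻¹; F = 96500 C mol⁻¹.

33.5 g

n(Co) = 56.9 / 58.93 = 0.9656 mol.
Since Co²⁺ + 2 e⁻ → Co, n(e⁻) passed = 2 × 0.9656 = 1.931 mol.
Cells in series carry the same charge, so the same 1.931 mol of electrons passes through cell 2.
Cr³⁺ + 3 e⁻ → Cr, so n(Cr) = 1.931 / 3 = 0.6437 mol.
m(Cr) = 0.6437 × 52 = 33.5 g.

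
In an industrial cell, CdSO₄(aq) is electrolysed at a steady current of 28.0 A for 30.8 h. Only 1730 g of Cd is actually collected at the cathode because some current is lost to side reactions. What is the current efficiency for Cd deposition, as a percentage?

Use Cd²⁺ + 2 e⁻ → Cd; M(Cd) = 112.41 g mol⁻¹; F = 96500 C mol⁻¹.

95.7 %

Q = I·t = 28.00 × 110880 = 3105000 C; n(e⁻) = 3105000/96500 = 32.17 mol.
Theoretical n(Cd) = n(e⁻)/2 = 16.09 mol, i.e. m_theo = 16.09 × 112.41 = 1808 g.
Efficiency = m_actual / m_theo = 1730 / 1808 = 95.7 %.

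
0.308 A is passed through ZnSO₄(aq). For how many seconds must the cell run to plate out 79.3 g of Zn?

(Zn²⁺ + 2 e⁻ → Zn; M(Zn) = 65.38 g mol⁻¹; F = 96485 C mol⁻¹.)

n(Zn) = m/M = 79.3 / 65.38 = 1.213 mol.
Each Zn atom requires 2 electrons, so n(e⁻) = 2 × 1.213 = 2.426 mol.
Q = n(e⁻)·F = 2.426 × 96485 = 234100 C.
t = Q/I = 234100 / 0.3080 A = 759900 s.

7.60 × 10⁵ s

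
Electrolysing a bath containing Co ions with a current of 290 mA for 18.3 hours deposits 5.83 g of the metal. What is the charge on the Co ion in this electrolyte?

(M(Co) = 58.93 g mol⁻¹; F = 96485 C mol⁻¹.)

+2

Q = I·t = 0.2900 A × 65880 s = 19110 C, so n(e⁻) = 19110/96485 = 0.1980 mol.
n(Co) deposited = 5.83 / 58.93 = 0.09893 mol.
Electrons per atom = n(e⁻)/n(Co) = 0.1980 / 0.09893 = 2.00 ≈ 2, so the ion is Co²⁺.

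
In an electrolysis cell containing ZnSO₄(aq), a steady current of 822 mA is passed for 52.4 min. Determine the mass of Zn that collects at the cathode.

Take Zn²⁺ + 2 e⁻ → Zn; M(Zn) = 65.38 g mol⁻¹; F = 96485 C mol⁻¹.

Q = I·t = 0.8220 A × 3144.0 s = 2584 C.
n(e⁻) = Q/F = 2584 / 96485 = 0.02679 mol.
Zn²⁺ + 2 e⁻ → Zn, so n(Zn) = n(e⁻)/2 = 0.01339 mol.
m = n·M = 0.01339 × 65.38 = 0.876 g.

0.876 g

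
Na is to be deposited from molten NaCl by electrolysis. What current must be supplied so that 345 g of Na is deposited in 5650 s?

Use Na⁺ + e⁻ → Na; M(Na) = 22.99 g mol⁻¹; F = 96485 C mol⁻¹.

256 A

n(Na) = 345 / 22.99 = 15.01 mol.
n(e⁻) = 1 × 15.01 = 15.01 mol.
Q = n(e⁻)·F = 15.01 × 96485 = 1448000 C.
I = Q/t = 1448000 / 5650.0 s = 256 A.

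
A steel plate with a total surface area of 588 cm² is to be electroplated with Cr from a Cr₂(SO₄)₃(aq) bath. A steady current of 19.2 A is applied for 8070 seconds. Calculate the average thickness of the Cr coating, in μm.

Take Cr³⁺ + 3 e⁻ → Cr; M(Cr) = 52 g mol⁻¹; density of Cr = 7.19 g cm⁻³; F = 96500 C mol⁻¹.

65.8 μm

Q = I·t = 19.20 × 8070.0 = 154900 C; n(e⁻) = 1.606 mol.
n(Cr) = n(e⁻)/3 = 0.5352 mol, so m = 0.5352 × 52 = 27.83 g.
Volume = m/ρ = 27.83 / 7.19 = 3.871 cm³.
Thickness = V/A = 3.871 / 588 = 0.00658 cm = 65.8 μm.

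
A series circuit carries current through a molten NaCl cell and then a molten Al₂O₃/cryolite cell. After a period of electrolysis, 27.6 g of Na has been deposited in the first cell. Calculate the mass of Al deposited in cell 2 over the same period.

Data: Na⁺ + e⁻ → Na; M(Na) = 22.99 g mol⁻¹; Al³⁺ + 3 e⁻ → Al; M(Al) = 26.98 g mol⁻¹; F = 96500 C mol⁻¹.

n(Na) = 27.6 / 22.99 = 1.201 mol.
Since Na⁺ + e⁻ → Na, n(e⁻) passed = 1 × 1.201 = 1.201 mol.
Cells in series carry the same charge, so the same 1.201 mol of electrons passes through cell 2.
Al³⁺ + 3 e⁻ → Al, so n(Al) = 1.201 / 3 = 0.4002 mol.
m(Al) = 0.4002 × 26.98 = 10.8 g.

10.8 g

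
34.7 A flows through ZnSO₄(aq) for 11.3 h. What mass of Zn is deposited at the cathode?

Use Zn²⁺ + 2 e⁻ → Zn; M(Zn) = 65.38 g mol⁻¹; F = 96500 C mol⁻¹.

478 g

Q = I·t = 34.70 A × 40680 s = 1412000 C.
n(e⁻) = Q/F = 1412000 / 96500 = 14.63 mol.
Zn²⁺ + 2 e⁻ → Zn, so n(Zn) = n(e⁻)/2 = 7.314 mol.
m = n·M = 7.314 × 65.38 = 478 g.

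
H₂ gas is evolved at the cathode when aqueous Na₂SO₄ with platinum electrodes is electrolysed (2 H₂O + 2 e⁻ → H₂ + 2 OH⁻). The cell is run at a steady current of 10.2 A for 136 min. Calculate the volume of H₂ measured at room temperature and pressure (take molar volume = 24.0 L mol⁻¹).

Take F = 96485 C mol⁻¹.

Q = I·t = 10.20 A × 8160.0 s = 83230 C.
n(e⁻) = Q/F = 83230 / 96485 = 0.8626 mol.
2 electrons are transferred per H₂ molecule, so n(H₂) = 0.8626 / 2 = 0.4313 mol.
V = n × V_m = 0.4313 × 24.0 = 10.4 L.

10.4 L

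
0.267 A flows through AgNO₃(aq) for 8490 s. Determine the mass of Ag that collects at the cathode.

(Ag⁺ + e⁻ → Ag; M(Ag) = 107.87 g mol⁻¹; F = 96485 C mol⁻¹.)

2.53 g

Q = I·t = 0.2670 A × 8490.0 s = 2267 C.
n(e⁻) = Q/F = 2267 / 96485 = 0.02349 mol.
Ag⁺ + e⁻ → Ag, so n(Ag) = n(e⁻)/1 = 0.02349 mol.
m = n·M = 0.02349 × 107.87 = 2.53 g.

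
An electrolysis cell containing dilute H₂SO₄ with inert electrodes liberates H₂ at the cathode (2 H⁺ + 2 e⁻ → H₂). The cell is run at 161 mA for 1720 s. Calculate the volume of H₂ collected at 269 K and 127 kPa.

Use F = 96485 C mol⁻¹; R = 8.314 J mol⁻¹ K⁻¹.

Q = I·t = 0.1610 A × 1720.0 s = 276.9 C.
n(e⁻) = Q/F = 276.9 / 96485 = 0.002870 mol.
2 electrons are transferred per H₂ molecule, so n(H₂) = 0.002870 / 2 = 0.001435 mol.
V = nRT/P = (0.001435 × 8.314 × 269) / (127 × 10³ Pa) = 2.53 × 10⁻⁵ m³ = 0.0253 L.

0.0253 L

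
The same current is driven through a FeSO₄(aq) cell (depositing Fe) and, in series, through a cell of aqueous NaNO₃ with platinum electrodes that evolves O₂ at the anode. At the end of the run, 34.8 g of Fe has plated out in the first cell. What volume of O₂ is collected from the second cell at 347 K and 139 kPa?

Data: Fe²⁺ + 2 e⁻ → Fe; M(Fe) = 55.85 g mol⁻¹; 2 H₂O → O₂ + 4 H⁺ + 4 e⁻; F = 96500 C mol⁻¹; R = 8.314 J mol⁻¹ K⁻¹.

n(Fe) = 34.8 / 55.85 = 0.6231 mol, so n(e⁻) = 2 × 0.6231 = 1.246 mol.
The cells are in series, so the same 1.246 mol of electrons passes through the second cell.
2 H₂O → O₂ + 4 H⁺ + 4 e⁻ — 4 mol e⁻ per mol O₂, so n(O₂) = 1.246/4 = 0.3115 mol.
V = nRT/P = (0.3115 × 8.314 × 347) / (139 × 10³) = 0.00647 m³ = 6.47 L.

6.47 L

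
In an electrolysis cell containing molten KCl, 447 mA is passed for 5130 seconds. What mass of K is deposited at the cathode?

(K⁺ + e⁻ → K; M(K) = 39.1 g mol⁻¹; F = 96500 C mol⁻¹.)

0.929 g

Q = I·t = 0.4470 A × 5130.0 s = 2293 C.
n(e⁻) = Q/F = 2293 / 96500 = 0.02376 mol.
K⁺ + e⁻ → K, so n(K) = n(e⁻)/1 = 0.02376 mol.
m = n·M = 0.02376 × 39.1 = 0.929 g.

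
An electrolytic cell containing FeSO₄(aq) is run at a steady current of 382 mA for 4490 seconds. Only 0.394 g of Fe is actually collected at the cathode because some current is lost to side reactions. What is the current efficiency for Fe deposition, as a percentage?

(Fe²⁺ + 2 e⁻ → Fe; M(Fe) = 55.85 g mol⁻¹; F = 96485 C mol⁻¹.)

Q = I·t = 0.3820 × 4490.0 = 1715 C; n(e⁻) = 1715/96485 = 0.01778 mol.
Theoretical n(Fe) = n(e⁻)/2 = 0.008888 mol, i.e. m_theo = 0.008888 × 55.85 = 0.4964 g.
Efficiency = m_actual / m_theo = 0.394 / 0.4964 = 79.4 %.

79.4 %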